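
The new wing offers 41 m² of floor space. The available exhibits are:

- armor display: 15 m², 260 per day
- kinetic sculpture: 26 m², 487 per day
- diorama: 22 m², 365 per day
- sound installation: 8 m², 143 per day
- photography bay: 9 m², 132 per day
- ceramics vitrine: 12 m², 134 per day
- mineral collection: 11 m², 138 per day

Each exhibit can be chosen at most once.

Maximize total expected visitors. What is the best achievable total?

Ranking by ratio (expected visitors/m²): kinetic sculpture 18.73, sound installation 17.88, armor display 17.33, diorama 16.59.
Filling by ratio: kinetic sculpture + sound installation for 630, with 7 m² left unused.
Dropping sound installation frees 8 m²; slotting in armor display (15 m²) lifts the total to 747 at 41 m².

747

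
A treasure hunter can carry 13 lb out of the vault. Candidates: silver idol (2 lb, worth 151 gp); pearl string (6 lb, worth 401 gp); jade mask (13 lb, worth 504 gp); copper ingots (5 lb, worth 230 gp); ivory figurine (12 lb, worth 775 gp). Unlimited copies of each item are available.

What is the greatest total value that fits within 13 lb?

Ranking by ratio (value/lb): silver idol 75.50, pearl string 66.83, ivory figurine 64.58, copper ingots 46.00.
Taking 6×silver idol: 12 lb used, 906 in value.
Every other selection either busts 13 lb or fails to beat 906.

906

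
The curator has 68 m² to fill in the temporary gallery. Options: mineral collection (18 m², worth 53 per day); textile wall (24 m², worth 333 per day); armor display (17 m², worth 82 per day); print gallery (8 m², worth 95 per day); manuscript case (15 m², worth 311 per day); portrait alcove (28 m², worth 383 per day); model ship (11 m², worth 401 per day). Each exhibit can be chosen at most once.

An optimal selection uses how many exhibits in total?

4

Best achievable expected visitors is 1190.
print gallery + manuscript case + portrait alcove + model ship hits 1190 at 62 m².
All optima have 4 exhibits.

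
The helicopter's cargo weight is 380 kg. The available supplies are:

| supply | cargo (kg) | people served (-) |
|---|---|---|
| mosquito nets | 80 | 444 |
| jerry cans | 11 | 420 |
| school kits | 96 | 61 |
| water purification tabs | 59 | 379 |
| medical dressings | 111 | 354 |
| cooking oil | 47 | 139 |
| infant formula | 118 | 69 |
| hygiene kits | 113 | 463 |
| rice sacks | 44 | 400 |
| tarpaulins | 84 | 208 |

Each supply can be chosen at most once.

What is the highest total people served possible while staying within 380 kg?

Ranking by ratio (people served/kg): jerry cans 38.18, rice sacks 9.09, water purification tabs 6.42, mosquito nets 5.55.
Mosquito nets + jerry cans + water purification tabs + cooking oil + hygiene kits + rice sacks uses 354 of the 380 kg and totals 2245.
An exhaustive check of the 1024 subsets confirms 2245.

2245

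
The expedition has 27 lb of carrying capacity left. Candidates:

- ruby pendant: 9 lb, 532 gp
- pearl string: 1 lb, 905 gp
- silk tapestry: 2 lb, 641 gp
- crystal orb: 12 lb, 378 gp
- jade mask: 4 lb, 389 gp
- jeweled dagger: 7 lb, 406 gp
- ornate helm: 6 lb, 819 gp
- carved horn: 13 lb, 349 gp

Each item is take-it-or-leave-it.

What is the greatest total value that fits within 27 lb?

3303

The ratio heuristic lands on ruby pendant + pearl string + silk tapestry + jade mask + ornate helm (3286) but leaves 5 lb idle.
The 4 lb tied up in jade mask is better spent on jeweled dagger — total rises to 3303 (25 lb).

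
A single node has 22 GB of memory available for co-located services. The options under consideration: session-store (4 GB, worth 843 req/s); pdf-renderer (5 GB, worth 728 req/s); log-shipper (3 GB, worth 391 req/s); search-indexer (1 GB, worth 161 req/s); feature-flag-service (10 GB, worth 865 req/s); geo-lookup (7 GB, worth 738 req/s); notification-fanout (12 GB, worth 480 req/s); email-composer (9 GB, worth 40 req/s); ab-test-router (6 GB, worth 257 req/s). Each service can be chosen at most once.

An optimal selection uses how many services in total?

5

Optimal total is 2861.
One optimal bundle: session-store + pdf-renderer + log-shipper + search-indexer + geo-lookup (20 GB).
Any selection reaching 2861 contains exactly 5 services.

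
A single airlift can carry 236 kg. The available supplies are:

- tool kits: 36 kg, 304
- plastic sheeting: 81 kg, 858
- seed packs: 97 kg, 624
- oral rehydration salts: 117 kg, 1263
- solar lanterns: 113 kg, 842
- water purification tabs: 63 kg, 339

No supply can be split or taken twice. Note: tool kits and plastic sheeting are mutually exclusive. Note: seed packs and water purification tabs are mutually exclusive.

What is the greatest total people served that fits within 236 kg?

By people served per kg: oral rehydration salts 10.79, plastic sheeting 10.59, tool kits 8.44 lead.
Best packing: plastic sheeting + oral rehydration salts — 198 kg, 2121 total.
Nothing else feasible within 236 kg beats 2121.

2121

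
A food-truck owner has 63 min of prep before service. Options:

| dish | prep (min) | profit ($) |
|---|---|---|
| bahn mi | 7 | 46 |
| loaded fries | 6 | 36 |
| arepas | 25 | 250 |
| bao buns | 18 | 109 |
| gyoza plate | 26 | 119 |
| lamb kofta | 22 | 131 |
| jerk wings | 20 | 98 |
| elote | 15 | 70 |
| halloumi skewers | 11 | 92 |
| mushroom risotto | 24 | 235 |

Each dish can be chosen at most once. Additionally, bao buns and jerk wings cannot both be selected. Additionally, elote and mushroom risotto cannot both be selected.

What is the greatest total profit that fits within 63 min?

577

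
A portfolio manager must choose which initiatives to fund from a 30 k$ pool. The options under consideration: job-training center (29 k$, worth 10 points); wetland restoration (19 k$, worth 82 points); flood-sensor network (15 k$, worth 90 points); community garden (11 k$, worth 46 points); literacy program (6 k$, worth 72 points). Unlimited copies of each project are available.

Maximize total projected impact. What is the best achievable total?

Best packing: 5×literacy program — 30 k$, 360 total.
Nothing else within 30 k$ beats 360.

360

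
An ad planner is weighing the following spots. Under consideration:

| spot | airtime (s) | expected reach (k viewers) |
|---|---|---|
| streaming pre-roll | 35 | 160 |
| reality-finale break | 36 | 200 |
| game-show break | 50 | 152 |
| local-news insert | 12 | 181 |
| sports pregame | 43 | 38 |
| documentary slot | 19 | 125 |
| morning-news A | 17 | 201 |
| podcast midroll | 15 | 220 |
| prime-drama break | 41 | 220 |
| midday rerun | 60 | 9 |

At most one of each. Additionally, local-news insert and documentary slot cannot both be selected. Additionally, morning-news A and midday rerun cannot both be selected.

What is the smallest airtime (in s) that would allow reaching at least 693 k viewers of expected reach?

Look for the lowest-airtime combination reaching 693.
Taking streaming pre-roll + local-news insert + morning-news A + podcast midroll gives 762 (≥ 693) for 79 s.
Below 79 s the best achievable stays under 693.

79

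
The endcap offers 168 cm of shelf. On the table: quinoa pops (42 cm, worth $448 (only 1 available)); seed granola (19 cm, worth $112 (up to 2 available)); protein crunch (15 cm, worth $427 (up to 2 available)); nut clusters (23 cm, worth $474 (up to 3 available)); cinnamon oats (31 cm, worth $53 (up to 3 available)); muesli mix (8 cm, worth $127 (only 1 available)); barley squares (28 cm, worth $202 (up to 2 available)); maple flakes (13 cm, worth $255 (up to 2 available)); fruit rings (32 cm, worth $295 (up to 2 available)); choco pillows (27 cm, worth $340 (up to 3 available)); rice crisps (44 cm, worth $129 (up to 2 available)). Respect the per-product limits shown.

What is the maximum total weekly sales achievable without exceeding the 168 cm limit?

3253

Density check — protein crunch 28.47, nut clusters 20.61, maple flakes 19.62 are the best per cm.
Taking 2×protein crunch + 3×nut clusters + muesli mix + 2×maple flakes + choco pillows: 160 cm used, 3253 in weekly sales.
Every other selection either busts 168 cm or exceeds an availability limit or fails to beat 3253.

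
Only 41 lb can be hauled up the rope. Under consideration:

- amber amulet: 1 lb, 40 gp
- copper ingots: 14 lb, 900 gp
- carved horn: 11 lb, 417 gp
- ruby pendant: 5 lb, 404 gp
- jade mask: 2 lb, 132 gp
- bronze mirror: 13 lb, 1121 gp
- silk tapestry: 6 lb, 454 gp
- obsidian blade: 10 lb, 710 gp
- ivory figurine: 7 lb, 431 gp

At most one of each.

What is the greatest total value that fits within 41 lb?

A density-first pass picks amber amulet + ruby pendant + jade mask + bronze mirror + silk tapestry + obsidian blade — 2861 at 37 lb.
The 3 lb tied up in amber amulet and jade mask is better spent on ivory figurine — total rises to 3120 (41 lb).
That's the maximum — no swap from here does better than 3120.

3120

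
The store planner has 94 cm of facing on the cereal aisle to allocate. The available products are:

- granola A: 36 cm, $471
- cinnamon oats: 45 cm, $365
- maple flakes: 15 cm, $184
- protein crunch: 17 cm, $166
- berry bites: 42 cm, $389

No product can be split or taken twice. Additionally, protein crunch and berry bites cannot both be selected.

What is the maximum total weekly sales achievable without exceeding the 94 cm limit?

A density-first pass picks granola A + maple flakes + protein crunch — 821 at 68 cm.
Replace protein crunch with berry bites: the trade gains 223 net, giving 1044 at 93 cm.
Runner-up granola A + berry bites tops out at 860.

1044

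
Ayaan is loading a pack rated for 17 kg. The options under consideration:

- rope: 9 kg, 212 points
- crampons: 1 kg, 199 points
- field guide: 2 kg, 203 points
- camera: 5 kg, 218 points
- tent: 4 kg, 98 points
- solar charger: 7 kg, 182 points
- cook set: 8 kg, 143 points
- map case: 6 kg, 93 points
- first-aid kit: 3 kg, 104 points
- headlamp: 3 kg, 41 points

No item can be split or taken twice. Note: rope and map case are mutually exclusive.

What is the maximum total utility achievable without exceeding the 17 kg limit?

A density-first pass picks crampons + field guide + camera + tent + first-aid kit — 822 at 15 kg.
Replace tent and first-aid kit with rope: the trade gains 10 net, giving 832 at 17 kg.
Runner-up crampons + field guide + camera + tent + first-aid kit tops out at 822.

832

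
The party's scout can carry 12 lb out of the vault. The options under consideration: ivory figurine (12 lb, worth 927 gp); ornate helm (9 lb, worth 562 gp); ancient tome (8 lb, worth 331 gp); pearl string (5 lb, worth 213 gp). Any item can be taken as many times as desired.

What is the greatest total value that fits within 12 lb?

927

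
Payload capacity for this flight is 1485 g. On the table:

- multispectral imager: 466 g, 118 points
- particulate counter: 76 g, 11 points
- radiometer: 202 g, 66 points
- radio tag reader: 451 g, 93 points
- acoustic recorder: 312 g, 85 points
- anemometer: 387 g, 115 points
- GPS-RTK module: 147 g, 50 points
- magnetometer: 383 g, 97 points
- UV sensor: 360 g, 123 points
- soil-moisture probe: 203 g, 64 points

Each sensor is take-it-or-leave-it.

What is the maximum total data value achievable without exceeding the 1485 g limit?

453

Taking the top-ratio sensors first gives particulate counter + radiometer + anemometer + GPS-RTK module + UV sensor + soil-moisture probe for 429 (1375 g).
Replace particulate counter and GPS-RTK module with acoustic recorder: the trade gains 24 net, giving 453 at 1464 g.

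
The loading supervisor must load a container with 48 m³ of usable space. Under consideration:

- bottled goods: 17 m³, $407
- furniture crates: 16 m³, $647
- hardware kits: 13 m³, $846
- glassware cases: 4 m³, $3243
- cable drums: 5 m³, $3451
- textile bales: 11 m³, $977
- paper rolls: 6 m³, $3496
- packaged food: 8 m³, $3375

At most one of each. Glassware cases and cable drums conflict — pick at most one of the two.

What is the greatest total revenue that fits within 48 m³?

12145

Best packing: hardware kits + cable drums + textile bales + paper rolls + packaged food — 43 m³, 12145 total.
The closest alternative, furniture crates + cable drums + textile bales + paper rolls + packaged food, reaches only 11946.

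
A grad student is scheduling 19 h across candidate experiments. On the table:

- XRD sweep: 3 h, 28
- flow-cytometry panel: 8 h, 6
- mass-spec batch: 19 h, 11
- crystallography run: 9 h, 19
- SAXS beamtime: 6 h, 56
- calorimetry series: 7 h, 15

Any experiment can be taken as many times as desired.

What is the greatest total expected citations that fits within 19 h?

168

Density check — XRD sweep 9.33, SAXS beamtime 9.33, calorimetry series 2.14, crystallography run 2.11 are the best per h.
The ratio ordering already packs tightly: 6×XRD sweep, 18 h, 168.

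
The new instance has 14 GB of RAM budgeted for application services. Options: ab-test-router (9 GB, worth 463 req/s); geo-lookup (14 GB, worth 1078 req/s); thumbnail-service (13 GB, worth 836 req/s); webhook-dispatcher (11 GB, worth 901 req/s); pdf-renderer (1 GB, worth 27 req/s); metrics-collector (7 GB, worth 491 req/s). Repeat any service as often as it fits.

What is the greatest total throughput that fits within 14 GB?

1078

A density-first pass picks webhook-dispatcher + 3×pdf-renderer — 982 at 14 GB.
Dropping webhook-dispatcher and 3×pdf-renderer frees 14 GB; slotting in geo-lookup (14 GB) lifts the total to 1078 at 14 GB.
Nothing else within 14 GB beats 1078.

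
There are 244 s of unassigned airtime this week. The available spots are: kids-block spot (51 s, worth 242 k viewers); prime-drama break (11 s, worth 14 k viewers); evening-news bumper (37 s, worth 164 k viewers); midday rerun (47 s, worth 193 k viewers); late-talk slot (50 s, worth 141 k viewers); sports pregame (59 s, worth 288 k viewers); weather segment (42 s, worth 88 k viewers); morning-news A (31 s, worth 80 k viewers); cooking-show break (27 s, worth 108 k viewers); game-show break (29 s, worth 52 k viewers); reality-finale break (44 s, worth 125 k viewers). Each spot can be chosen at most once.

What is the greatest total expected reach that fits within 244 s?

1028

A density-first pass picks kids-block spot + prime-drama break + evening-news bumper + midday rerun + sports pregame + cooking-show break — 1009 at 232 s.
Replace prime-drama break and cooking-show break with late-talk slot: the trade gains 19 net, giving 1028 at 244 s.
Runner-up kids-block spot + evening-news bumper + midday rerun + sports pregame + reality-finale break tops out at 1012.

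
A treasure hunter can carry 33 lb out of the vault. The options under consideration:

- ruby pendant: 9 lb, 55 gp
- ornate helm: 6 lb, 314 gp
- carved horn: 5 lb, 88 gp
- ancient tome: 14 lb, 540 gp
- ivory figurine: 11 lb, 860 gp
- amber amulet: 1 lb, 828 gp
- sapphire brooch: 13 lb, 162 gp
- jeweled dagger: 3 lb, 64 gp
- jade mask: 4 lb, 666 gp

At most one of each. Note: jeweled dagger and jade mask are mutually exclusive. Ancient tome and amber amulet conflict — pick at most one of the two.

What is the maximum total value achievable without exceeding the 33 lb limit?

Best packing: ornate helm + carved horn + ivory figurine + amber amulet + jade mask — 27 lb, 2756 total.
The closest alternative, ruby pendant + ornate helm + ivory figurine + amber amulet + jade mask, reaches only 2723.

2756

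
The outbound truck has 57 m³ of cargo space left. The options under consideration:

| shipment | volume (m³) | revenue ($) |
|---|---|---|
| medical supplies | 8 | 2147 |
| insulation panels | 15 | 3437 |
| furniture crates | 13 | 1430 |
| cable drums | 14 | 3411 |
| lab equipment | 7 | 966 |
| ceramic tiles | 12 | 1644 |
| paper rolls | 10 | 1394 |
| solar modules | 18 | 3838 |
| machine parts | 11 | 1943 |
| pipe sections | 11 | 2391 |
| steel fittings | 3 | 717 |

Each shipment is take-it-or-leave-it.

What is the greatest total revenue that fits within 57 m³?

Ranking by ratio (revenue/m³): medical supplies 268.38, cable drums 243.64, steel fittings 239.00.
A density-first pass picks medical supplies + insulation panels + cable drums + pipe sections + steel fittings — 12103 at 51 m³.
The 14 m³ tied up in pipe sections and steel fittings is better spent on solar modules — total rises to 12833 (55 m³).
Next best is medical supplies + insulation panels + solar modules + pipe sections + steel fittings at 12530 (55 m³) — short by 303.

12833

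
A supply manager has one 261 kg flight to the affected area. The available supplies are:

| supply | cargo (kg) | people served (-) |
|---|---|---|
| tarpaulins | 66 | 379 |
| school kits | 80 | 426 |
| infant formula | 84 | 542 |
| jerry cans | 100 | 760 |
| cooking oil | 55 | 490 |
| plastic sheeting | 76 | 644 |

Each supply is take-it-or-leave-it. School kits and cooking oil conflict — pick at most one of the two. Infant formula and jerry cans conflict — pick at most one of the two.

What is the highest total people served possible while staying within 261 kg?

1894

Best packing: jerry cans + cooking oil + plastic sheeting — 231 kg, 1894 total.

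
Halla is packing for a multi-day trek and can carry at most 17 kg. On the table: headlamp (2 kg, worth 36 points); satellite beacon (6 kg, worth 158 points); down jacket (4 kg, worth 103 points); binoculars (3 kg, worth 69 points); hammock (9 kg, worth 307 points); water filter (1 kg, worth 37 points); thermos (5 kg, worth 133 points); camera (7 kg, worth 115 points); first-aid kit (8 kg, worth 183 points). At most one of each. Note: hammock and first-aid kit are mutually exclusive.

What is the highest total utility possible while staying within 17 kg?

516

Greedy by ratio would take headlamp + hammock + water filter + thermos: 17 kg used, total 513.
Replace headlamp and thermos with down jacket + binoculars: the trade gains 3 net, giving 516 at 17 kg.
That's the maximum — no feasible swap from here does better than 516.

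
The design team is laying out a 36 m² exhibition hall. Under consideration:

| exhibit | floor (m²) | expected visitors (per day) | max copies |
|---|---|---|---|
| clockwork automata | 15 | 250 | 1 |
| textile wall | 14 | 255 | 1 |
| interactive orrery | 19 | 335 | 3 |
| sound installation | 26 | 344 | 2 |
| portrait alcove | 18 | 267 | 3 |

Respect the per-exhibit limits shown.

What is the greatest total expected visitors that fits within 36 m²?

Ranking by ratio (expected visitors/m²): textile wall 18.21, interactive orrery 17.63, clockwork automata 16.67.
The ratio ordering already packs tightly: textile wall + interactive orrery, 33 m², 590.
The spare 3 m² is too small for any remaining exhibit, and no exchange beats 590.

590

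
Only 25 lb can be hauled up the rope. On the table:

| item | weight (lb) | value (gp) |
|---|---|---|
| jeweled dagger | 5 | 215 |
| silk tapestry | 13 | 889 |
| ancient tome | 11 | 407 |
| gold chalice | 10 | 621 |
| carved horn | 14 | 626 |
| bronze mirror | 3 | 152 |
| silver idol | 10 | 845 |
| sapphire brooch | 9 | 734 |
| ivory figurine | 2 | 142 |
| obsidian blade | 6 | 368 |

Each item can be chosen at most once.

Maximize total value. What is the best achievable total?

By value per lb: silver idol 84.50, sapphire brooch 81.56, ivory figurine 71.00 lead.
Taking the top-ratio items first gives bronze mirror + silver idol + sapphire brooch + ivory figurine for 1873 (24 lb).
The 5 lb tied up in bronze mirror and ivory figurine is better spent on obsidian blade — total rises to 1947 (25 lb).
That's the maximum — no swap from here does better than 1947.

1947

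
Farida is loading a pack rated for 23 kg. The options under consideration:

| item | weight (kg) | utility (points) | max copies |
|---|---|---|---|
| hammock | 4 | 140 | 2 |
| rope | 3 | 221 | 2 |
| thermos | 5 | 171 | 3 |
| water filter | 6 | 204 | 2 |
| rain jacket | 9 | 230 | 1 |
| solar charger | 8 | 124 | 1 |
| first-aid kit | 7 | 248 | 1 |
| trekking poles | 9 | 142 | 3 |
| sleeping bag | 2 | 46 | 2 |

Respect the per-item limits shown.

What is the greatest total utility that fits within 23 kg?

1034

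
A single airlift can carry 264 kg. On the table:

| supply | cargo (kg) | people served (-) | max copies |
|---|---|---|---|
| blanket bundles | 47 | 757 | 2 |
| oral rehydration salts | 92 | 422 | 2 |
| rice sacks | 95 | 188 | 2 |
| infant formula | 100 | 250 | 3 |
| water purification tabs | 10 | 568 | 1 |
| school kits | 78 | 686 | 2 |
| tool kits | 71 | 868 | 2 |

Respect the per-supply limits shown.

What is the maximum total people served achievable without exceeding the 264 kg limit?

Density check — water purification tabs 56.80, blanket bundles 16.11, tool kits 12.23, school kits 8.79 are the best per kg.
Best packing: 2×blanket bundles + water purification tabs + 2×tool kits — 246 kg, 3818 total.

3818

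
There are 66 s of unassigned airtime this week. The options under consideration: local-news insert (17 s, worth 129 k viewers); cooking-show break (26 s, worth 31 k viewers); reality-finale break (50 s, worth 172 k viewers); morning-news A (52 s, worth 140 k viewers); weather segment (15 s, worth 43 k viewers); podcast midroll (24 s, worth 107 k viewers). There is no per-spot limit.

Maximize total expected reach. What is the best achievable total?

The ratio ordering already packs tightly: 3×local-news insert + weather segment, 66 s, 430.

430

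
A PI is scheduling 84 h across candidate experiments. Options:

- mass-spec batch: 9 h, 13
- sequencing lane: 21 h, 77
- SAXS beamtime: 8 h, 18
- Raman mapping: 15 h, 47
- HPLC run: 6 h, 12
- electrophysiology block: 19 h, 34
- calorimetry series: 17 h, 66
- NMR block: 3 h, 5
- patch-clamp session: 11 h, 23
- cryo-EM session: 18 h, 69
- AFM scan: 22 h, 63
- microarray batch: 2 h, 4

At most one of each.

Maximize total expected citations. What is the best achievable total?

A density-first pass picks sequencing lane + SAXS beamtime + Raman mapping + calorimetry series + NMR block + cryo-EM session + microarray batch — 286 at 84 h.
Reworking the packing: sequencing lane + HPLC run + calorimetry series + cryo-EM session + AFM scan uses 84 h and improves the total to 287.
Nothing else within 84 h beats 287.

287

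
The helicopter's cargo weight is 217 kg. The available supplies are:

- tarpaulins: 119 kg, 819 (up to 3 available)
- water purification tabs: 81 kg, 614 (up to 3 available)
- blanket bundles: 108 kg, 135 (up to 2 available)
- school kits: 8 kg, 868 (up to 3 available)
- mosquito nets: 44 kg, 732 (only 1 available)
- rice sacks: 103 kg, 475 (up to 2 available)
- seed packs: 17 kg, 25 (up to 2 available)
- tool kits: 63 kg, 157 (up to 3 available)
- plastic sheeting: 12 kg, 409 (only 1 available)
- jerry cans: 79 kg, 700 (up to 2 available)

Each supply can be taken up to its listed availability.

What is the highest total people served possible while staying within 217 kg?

Filling by ratio: 3×school kits + mosquito nets + 2×seed packs + plastic sheeting + jerry cans for 4495, with 24 kg left unused.
The 96 kg tied up in seed packs and jerry cans is better spent on tarpaulins — total rises to 4589 (216 kg).
That's the maximum — no swap from here does better than 4589.

4589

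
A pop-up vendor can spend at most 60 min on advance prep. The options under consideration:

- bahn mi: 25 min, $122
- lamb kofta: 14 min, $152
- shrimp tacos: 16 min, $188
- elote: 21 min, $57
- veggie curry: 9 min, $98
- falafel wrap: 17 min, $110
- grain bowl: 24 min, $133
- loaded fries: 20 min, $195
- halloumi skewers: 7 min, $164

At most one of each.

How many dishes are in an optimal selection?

Optimal total is 699.
lamb kofta + shrimp tacos + loaded fries + halloumi skewers hits 699 at 57 min.
All optima have 4 dishes.

4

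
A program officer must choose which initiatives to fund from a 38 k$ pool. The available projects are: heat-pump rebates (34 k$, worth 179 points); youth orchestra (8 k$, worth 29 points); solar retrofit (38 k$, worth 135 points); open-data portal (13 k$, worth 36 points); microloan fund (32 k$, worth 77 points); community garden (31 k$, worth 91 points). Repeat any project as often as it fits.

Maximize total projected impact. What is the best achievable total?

Taking heat-pump rebates: 34 k$ used, 179 in projected impact.
The spare 4 k$ is too small for any remaining project, and no exchange beats 179.

179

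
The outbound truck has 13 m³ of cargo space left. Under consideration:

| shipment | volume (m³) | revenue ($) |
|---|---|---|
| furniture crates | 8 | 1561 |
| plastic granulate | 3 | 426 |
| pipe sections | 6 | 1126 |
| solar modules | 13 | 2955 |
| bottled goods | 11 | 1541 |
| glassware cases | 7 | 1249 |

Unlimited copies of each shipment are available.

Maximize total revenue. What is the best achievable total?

2955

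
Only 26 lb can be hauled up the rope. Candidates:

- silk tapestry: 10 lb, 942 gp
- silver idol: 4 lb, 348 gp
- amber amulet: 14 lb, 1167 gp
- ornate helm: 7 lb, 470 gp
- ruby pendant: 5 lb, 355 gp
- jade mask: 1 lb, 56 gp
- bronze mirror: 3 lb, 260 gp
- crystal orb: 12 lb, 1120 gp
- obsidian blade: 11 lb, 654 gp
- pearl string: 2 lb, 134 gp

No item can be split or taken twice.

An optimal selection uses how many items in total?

Optimal total is 2410.
One optimal bundle: silk tapestry + silver idol + crystal orb (26 lb).
All optima have 3 items.

3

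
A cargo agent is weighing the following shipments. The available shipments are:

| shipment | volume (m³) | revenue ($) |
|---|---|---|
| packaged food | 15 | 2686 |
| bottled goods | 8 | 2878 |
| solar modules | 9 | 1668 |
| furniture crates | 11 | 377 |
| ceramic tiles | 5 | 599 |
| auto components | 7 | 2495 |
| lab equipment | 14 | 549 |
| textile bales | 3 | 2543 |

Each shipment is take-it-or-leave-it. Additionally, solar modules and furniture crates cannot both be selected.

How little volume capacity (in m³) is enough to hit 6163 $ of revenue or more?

18

Minimise m³ subject to total revenue ≥ 6163.
bottled goods + auto components + textile bales: 7916 revenue at 18 m³.
Any bundle with less than 18 m³ falls short of 6163.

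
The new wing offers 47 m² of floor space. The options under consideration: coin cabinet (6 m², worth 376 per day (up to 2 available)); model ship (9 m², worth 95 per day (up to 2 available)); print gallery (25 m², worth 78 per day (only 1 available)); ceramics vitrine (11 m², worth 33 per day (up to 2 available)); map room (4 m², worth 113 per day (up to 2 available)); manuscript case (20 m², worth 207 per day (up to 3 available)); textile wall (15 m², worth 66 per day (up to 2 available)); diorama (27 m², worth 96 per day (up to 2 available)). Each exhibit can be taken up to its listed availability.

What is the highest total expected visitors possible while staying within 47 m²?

1185

The ratio heuristic lands on 2×coin cabinet + 2×model ship + 2×map room (1168) but leaves 9 m² idle.
Replace 2×model ship with manuscript case: the trade gains 17 net, giving 1185 at 40 m².
The spare 7 m² is too small for any remaining exhibit, and no exchange beats 1185.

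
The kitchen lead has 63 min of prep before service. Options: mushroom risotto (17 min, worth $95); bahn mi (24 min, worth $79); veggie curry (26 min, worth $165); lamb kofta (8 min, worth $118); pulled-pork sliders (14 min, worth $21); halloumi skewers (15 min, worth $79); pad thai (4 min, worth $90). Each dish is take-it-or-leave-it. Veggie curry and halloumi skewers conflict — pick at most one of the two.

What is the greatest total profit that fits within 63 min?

468

Best packing: mushroom risotto + veggie curry + lamb kofta + pad thai — 55 min, 468 total.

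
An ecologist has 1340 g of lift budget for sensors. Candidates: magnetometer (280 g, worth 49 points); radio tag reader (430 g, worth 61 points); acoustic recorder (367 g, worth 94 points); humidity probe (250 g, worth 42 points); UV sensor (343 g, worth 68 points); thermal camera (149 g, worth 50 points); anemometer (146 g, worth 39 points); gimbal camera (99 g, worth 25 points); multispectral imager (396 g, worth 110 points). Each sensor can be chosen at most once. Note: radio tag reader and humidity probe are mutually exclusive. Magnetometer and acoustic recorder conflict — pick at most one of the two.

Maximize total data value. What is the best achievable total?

335

A density-first pass picks acoustic recorder + thermal camera + anemometer + gimbal camera + multispectral imager — 318 at 1157 g.
The 99 g tied up in gimbal camera is better spent on humidity probe — total rises to 335 (1308 g).
That's the maximum — no feasible swap from here does better than 335.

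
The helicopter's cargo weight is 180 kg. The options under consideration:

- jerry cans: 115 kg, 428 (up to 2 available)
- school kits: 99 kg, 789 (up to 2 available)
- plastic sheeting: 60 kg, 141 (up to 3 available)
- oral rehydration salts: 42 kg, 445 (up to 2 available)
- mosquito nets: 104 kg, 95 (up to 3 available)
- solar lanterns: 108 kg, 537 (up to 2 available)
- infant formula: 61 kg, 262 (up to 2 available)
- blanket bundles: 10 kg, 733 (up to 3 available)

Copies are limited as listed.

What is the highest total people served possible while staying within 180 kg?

Filling by ratio: 2×oral rehydration salts + infant formula + 3×blanket bundles for 3351, with 5 kg left unused.
Dropping oral rehydration salts and infant formula frees 103 kg; slotting in school kits (99 kg) lifts the total to 3433 at 171 kg.
No other feasible combination exceeds 3433.

3433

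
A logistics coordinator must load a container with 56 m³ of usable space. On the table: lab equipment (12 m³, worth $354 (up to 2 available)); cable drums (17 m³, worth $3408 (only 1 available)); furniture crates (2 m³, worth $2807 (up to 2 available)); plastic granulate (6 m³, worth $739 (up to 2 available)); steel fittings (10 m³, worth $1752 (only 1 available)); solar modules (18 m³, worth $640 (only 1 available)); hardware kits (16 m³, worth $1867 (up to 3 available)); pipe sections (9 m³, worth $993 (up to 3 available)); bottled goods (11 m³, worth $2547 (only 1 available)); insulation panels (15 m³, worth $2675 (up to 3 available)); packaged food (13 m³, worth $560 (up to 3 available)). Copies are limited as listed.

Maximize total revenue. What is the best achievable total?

Ranking by ratio (revenue/m³): furniture crates 1403.50, bottled goods 231.55, cable drums 200.47.
A density-first pass picks cable drums + 2×furniture crates + plastic granulate + bottled goods + insulation panels — 14983 at 53 m³.
Replace cable drums and plastic granulate with steel fittings + insulation panels: the trade gains 280 net, giving 15263 at 55 m³.
The spare 1 m³ is too small for any remaining shipment, and no exchange beats 15263.

15263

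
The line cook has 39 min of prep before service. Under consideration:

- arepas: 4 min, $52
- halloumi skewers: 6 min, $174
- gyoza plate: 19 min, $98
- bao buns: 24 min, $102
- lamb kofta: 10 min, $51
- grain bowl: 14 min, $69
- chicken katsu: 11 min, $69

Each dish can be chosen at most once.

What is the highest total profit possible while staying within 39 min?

Taking the top-ratio dishes first gives arepas + halloumi skewers + lamb kofta + chicken katsu for 346 (31 min).
Replace chicken katsu with gyoza plate: the trade gains 29 net, giving 375 at 39 min.
That's the maximum — no swap from here does better than 375.

375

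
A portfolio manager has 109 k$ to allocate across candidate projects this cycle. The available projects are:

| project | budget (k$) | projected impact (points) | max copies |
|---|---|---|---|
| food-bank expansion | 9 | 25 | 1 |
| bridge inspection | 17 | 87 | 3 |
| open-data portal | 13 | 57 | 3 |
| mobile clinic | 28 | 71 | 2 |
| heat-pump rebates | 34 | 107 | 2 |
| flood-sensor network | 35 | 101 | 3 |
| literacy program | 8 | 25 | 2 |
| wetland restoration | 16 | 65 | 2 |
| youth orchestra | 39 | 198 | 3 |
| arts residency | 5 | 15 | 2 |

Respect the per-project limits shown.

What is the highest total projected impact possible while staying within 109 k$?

Density check — bridge inspection 5.12, youth orchestra 5.08, open-data portal 4.38, wetland restoration 4.06 are the best per k$.
Greedy by ratio would take 3×bridge inspection + open-data portal + youth orchestra + arts residency: 108 k$ used, total 531.
The 39 k$ tied up in 2×bridge inspection and arts residency is better spent on youth orchestra — total rises to 540 (108 k$).
No other feasible combination exceeds 540.

540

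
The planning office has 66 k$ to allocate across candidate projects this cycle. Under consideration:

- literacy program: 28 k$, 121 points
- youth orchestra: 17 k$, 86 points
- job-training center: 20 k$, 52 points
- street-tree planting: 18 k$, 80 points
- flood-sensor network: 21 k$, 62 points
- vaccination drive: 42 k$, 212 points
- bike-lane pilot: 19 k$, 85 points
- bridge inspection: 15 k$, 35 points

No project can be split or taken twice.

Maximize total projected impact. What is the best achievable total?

298

By projected impact per k$: youth orchestra 5.06, vaccination drive 5.05, bike-lane pilot 4.47 lead.
The ratio ordering already packs tightly: youth orchestra + vaccination drive, 59 k$, 298.
The closest alternative, vaccination drive + bike-lane pilot, reaches only 297.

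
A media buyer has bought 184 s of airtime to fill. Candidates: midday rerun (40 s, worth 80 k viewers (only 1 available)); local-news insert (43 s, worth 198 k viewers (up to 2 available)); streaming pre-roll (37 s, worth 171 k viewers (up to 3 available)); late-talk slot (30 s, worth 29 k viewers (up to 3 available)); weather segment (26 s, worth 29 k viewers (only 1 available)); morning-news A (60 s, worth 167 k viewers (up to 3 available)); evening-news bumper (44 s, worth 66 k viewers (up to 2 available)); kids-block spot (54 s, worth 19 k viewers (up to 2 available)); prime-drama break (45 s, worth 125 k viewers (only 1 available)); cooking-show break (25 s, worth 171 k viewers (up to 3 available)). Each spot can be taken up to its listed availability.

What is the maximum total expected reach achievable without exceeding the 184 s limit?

911

Density check — cooking-show break 6.84, streaming pre-roll 4.62, local-news insert 4.60 are the best per s.
Taking the top-ratio spots first gives 2×streaming pre-roll + weather segment + 3×cooking-show break for 884 (175 s).
Dropping streaming pre-roll frees 37 s; slotting in local-news insert (43 s) lifts the total to 911 at 181 s.
Nothing else within 184 s beats 911.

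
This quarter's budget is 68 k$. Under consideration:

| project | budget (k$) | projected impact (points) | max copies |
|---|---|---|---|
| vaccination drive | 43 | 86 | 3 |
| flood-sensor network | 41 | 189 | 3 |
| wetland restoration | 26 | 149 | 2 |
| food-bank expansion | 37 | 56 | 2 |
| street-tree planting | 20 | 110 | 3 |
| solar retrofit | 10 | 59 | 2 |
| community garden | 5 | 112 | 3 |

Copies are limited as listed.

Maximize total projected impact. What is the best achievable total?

634

By projected impact per k$: community garden 22.40, solar retrofit 5.90, wetland restoration 5.73, street-tree planting 5.50 lead.
Taking the top-ratio projects first gives wetland restoration + 2×solar retrofit + 3×community garden for 603 (61 k$).
Replace 2×solar retrofit with wetland restoration: the trade gains 31 net, giving 634 at 67 k$.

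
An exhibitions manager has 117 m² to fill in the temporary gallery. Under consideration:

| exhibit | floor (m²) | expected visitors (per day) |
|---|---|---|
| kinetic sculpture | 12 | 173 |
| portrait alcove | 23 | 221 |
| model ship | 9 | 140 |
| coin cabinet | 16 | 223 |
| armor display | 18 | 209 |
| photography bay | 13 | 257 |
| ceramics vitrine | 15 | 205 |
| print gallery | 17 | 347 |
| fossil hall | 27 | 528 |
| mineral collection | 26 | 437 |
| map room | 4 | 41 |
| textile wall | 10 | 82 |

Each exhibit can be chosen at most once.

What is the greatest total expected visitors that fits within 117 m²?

2006

Filling by ratio: kinetic sculpture + model ship + photography bay + print gallery + fossil hall + mineral collection + map room for 1923, with 9 m² left unused.
Dropping model ship frees 9 m²; slotting in coin cabinet (16 m²) lifts the total to 2006 at 115 m².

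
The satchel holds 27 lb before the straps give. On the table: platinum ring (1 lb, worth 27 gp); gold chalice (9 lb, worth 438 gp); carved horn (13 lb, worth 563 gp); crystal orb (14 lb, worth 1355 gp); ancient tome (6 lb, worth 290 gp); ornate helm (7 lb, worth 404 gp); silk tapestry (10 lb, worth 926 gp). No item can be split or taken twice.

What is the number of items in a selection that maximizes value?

3

Optimal total is 2308.
platinum ring + crystal orb + silk tapestry hits 2308 at 25 lb.
Every optimal selection uses 3 items.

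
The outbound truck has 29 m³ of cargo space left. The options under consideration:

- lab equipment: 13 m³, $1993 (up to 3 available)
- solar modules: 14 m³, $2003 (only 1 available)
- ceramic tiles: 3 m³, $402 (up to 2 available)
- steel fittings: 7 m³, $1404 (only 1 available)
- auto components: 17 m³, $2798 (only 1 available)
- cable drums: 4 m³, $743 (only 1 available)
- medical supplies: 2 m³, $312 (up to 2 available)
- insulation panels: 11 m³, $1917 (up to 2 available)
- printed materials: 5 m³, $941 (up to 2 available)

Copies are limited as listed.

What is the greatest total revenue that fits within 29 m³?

By revenue per m³: steel fittings 200.57, printed materials 188.20, cable drums 185.75 lead.
Taking the top-ratio shipments first gives ceramic tiles + steel fittings + cable drums + 2×medical supplies + 2×printed materials for 5055 (28 m³).
Replace ceramic tiles and medical supplies and printed materials with insulation panels: the trade gains 262 net, giving 5317 at 29 m³.
Nothing else within 29 m³ beats 5317.

5317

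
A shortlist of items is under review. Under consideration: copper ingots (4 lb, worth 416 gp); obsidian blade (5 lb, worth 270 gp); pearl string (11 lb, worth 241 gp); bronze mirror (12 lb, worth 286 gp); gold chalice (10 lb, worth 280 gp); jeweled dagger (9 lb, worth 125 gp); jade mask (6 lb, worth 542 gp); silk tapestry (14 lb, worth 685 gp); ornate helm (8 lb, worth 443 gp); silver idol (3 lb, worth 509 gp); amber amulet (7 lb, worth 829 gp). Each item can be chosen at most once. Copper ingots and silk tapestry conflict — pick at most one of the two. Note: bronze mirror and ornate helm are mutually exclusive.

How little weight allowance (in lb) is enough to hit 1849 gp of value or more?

Look for the lowest-weight combination reaching 1849.
jade mask + silver idol + amber amulet reaches 1880 using 16 lb.
No combination under 16 lb hits 1849.

16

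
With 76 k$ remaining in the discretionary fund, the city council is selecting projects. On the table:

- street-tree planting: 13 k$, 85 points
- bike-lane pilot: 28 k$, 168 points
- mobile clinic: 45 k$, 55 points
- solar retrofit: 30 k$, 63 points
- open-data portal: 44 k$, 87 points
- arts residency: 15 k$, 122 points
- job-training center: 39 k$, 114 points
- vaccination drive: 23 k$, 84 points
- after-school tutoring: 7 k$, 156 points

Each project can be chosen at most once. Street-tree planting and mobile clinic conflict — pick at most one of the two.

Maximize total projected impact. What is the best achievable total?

531

Density check — after-school tutoring 22.29, arts residency 8.13, street-tree planting 6.54, bike-lane pilot 6.00 are the best per k$.
Street-tree planting + bike-lane pilot + arts residency + after-school tutoring uses 63 of the 76 k$ and totals 531.
Runner-up bike-lane pilot + arts residency + vaccination drive + after-school tutoring tops out at 530.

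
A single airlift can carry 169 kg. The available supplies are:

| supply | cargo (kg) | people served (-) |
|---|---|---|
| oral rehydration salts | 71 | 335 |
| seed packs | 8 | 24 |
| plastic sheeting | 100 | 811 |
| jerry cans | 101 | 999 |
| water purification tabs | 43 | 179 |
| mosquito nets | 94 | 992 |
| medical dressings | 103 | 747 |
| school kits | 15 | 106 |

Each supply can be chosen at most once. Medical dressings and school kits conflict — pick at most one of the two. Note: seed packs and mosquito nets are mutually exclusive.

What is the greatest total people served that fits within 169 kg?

1327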